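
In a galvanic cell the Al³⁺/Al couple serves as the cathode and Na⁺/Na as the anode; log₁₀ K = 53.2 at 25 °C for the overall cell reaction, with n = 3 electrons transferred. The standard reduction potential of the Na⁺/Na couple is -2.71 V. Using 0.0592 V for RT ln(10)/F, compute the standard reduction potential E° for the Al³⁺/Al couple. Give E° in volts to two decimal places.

E°cell = (0.0592/n)·log K = (0.0592/3)(53.2) = +1.050 V.
Since Al³⁺/Al is the cathode and Na⁺/Na the anode, E°cell = E°(Al³⁺/Al) − E°(Na⁺/Na).
So E°(Al³⁺/Al) = E°cell + E°(Na⁺/Na) = +1.050 + (-2.71) = -1.66 V.

-1.66 V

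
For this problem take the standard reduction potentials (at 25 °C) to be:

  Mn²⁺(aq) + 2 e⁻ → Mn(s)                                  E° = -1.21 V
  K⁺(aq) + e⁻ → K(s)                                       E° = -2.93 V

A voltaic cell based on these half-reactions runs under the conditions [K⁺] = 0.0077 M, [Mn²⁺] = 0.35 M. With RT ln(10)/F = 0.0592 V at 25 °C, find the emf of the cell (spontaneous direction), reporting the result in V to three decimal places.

+1.832 V

Mn²⁺/Mn is the cathode (higher E°), K⁺/K the anode: E°cell = -1.21 − (-2.93) = +1.72 V, n = 2.
Overall: Mn²⁺(aq) + 2 K(s) → Mn(s) + 2 K⁺(aq)
Q = [K⁺]^2 / ([Mn²⁺]); log Q = -3.771.
E = E° − (0.0592/n) log Q = +1.72 − (0.0592/2)(-3.771) = +1.832 V.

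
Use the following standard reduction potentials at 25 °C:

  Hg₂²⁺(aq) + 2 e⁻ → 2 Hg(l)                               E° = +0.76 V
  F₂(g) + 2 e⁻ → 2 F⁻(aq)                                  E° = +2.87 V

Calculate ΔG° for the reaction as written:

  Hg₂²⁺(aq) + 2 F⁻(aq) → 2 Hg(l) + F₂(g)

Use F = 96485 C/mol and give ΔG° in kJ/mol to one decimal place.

As written, Hg₂²⁺/Hg is reduced (cathode) and F₂/F⁻ is oxidised (anode), so E°cell = (+0.76) − (+2.87) = -2.11 V.
Balancing electrons gives n = 2.
ΔG° = −nFE° = −(2)(96485)(-2.11) = 407,167 J = +407.2 kJ/mol.

+407.2 kJ/mol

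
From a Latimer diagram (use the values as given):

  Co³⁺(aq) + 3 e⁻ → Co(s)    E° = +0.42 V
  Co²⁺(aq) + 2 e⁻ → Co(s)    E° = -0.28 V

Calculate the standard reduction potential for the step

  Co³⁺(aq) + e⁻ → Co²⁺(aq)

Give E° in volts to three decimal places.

Sequential free energies add, so n₃E°₃ = n₁E°₁ + n₂E°₂.
With n₃ = 3, and the known step contributing 2×(-0.28) V, the unknown satisfies 1·E° = 3×(+0.42) − 2×(-0.28) = +1.820.
E° = +1.820 / 1 = +1.820 V.

+1.820 V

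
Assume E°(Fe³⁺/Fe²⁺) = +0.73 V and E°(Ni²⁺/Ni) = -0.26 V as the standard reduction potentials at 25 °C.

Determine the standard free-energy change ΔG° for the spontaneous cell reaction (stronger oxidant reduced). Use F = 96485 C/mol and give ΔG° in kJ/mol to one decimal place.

Fe³⁺/Fe²⁺ (E° = +0.73 V) is the cathode; Ni²⁺/Ni (E° = -0.26 V) is the anode, so E°cell = +0.99 V.
Balancing electrons gives n = 2 (lcm of 1 and 2).
ΔG° = −nFE° = −(2)(96485)(+0.99) = -191,040 J = -191.0 kJ/mol.

-191.0 kJ/mol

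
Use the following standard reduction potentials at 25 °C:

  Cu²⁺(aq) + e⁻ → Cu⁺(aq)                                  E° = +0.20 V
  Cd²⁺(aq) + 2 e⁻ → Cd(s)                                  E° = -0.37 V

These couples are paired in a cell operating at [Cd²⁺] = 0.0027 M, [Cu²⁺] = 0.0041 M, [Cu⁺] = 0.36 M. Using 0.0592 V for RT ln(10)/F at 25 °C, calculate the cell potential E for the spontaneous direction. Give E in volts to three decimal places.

Cu²⁺/Cu⁺ is the cathode (higher E°), Cd²⁺/Cd the anode: E°cell = +0.20 − (-0.37) = +0.57 V, n = 2.
Overall: 2 Cu²⁺(aq) + Cd(s) → 2 Cu⁺(aq) + Cd²⁺(aq)
Q = [Cu⁺]^2·[Cd²⁺] / ([Cu²⁺]^2); log Q = 1.318.
E = E° − (0.0592/n) log Q = +0.57 − (0.0592/2)(1.318) = +0.531 V.

+0.531 V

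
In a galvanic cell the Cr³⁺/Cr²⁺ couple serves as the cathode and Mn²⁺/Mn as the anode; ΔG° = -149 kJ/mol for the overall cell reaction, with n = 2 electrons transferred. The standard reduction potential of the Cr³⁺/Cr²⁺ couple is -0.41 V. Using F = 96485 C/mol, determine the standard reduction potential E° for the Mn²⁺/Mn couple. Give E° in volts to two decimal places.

-1.18 V

E°cell = −ΔG°/(nF) = −(-149×10³)/((2)(96485)) = +0.772 V.
Since Cr³⁺/Cr²⁺ is the cathode and Mn²⁺/Mn the anode, E°cell = E°(Cr³⁺/Cr²⁺) − E°(Mn²⁺/Mn).
So E°(Mn²⁺/Mn) = E°(Cr³⁺/Cr²⁺) − E°cell = (-0.41) − (+0.772) = -1.18 V.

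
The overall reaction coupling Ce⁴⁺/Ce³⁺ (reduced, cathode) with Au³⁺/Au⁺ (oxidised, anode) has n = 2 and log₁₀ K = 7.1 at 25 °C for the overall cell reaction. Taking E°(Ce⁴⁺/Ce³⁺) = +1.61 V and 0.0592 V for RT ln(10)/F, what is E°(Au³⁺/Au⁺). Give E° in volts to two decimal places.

E°cell = (0.0592/n)·log K = (0.0592/2)(7.1) = +0.210 V.
Since Ce⁴⁺/Ce³⁺ is the cathode and Au³⁺/Au⁺ the anode, E°cell = E°(Ce⁴⁺/Ce³⁺) − E°(Au³⁺/Au⁺).
So E°(Au³⁺/Au⁺) = E°(Ce⁴⁺/Ce³⁺) − E°cell = (+1.61) − (+0.210) = +1.40 V.

+1.40 V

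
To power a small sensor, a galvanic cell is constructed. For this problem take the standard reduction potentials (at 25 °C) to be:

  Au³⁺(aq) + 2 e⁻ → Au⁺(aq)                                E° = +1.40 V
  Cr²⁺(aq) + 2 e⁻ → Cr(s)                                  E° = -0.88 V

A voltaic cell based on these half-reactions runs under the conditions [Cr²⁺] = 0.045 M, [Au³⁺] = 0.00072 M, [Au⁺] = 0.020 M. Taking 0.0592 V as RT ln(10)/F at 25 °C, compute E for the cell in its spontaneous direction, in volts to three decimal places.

+2.277 V

Au³⁺/Au⁺ is the cathode (higher E°), Cr²⁺/Cr the anode: E°cell = +1.40 − (-0.88) = +2.28 V, n = 2.
Overall: Au³⁺(aq) + Cr(s) → Au⁺(aq) + Cr²⁺(aq)
Q = [Au⁺]·[Cr²⁺] / ([Au³⁺]); log Q = 0.097.
E = E° − (0.0592/n) log Q = +2.28 − (0.0592/2)(0.097) = +2.277 V.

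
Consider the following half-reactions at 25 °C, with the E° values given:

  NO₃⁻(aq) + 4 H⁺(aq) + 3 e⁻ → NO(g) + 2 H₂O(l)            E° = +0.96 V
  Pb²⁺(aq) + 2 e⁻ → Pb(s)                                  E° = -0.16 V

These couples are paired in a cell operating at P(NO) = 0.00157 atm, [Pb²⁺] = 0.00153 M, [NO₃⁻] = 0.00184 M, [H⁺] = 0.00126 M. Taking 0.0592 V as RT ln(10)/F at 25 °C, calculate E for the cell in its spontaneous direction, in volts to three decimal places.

NO₃⁻/NO is the cathode (higher E°), Pb²⁺/Pb the anode: E°cell = +0.96 − (-0.16) = +1.12 V, n = 6.
Overall: 2 NO₃⁻(aq) + 8 H⁺(aq) + 3 Pb(s) → 2 NO(g) + 4 H₂O(l) + 3 Pb²⁺(aq)
Q = P(NO)^2·[Pb²⁺]^3 / ([NO₃⁻]^2·[H⁺]^8); log Q = 14.613.
E = E° − (0.0592/n) log Q = +1.12 − (0.0592/6)(14.613) = +0.976 V.

+0.976 V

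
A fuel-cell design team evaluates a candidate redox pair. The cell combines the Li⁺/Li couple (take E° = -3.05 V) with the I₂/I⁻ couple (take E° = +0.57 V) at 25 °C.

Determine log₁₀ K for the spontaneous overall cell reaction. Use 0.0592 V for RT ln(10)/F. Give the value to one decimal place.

Cathode: I₂/I⁻; anode: Li⁺/Li. E°cell = +3.62 V, n = 2.
log K = nE°cell / 0.0592 = (2)(+3.62) / 0.0592 = 122.3.

122.3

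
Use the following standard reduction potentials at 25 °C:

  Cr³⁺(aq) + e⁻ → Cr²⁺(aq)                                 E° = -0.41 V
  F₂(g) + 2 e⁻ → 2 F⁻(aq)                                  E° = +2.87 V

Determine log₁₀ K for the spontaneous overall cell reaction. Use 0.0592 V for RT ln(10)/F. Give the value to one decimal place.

110.8

Cathode: F₂/F⁻; anode: Cr³⁺/Cr²⁺. E°cell = +3.28 V, n = 2.
log K = nE°cell / 0.0592 = (2)(+3.28) / 0.0592 = 110.8.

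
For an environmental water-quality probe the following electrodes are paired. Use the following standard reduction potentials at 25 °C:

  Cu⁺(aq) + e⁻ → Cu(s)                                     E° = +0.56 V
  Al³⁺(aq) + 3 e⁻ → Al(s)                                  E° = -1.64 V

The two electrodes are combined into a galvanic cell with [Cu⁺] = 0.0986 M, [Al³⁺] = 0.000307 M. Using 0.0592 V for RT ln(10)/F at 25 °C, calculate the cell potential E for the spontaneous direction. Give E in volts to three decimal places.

+2.210 V

Cu⁺/Cu is the cathode (higher E°), Al³⁺/Al the anode: E°cell = +0.56 − (-1.64) = +2.20 V, n = 3.
Overall: 3 Cu⁺(aq) + Al(s) → 3 Cu(s) + Al³⁺(aq)
Q = [Al³⁺] / ([Cu⁺]^3); log Q = -0.494.
E = E° − (0.0592/n) log Q = +2.20 − (0.0592/3)(-0.494) = +2.210 V.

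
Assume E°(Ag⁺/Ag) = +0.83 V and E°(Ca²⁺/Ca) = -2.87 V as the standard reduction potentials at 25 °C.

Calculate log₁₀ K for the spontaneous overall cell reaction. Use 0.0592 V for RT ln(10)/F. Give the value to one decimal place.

125.0

Cathode: Ag⁺/Ag; anode: Ca²⁺/Ca. E°cell = +3.70 V, n = 2.
log K = nE°cell / 0.0592 = (2)(+3.70) / 0.0592 = 125.0.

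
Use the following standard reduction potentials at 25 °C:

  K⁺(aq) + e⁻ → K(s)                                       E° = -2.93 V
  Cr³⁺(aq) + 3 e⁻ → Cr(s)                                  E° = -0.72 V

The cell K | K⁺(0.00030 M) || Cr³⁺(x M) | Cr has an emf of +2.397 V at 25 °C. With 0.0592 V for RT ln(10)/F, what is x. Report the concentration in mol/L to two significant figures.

Cr³⁺/Cr is the cathode, K⁺/K the anode: E°cell = +2.21 V, n = 3.
Overall reaction: Cr³⁺(aq) + 3 K(s) → Cr(s) + 3 K⁺(aq); Q = [K⁺]^3/[Cr³⁺]^1.
From E = E° − (0.0592/n) log Q: log Q = (E° − E)·n/0.0592 = (+2.21 − (+2.397))·3/0.0592 = -9.4764.
So 1·log[Cr³⁺] = 3·log(0.0003) − log Q = -10.5686 − (-9.4764) = -1.0922; [Cr³⁺] = 10^(-1.0922) ≈ 0.081 M.

0.081 M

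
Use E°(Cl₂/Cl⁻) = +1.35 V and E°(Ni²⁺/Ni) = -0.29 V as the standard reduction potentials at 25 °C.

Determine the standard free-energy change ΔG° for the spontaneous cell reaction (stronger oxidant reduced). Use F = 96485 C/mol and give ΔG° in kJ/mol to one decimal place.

Cl₂/Cl⁻ (E° = +1.35 V) is the cathode; Ni²⁺/Ni (E° = -0.29 V) is the anode, so E°cell = +1.64 V.
Balancing electrons gives n = 2 (lcm of 2 and 2).
ΔG° = −nFE° = −(2)(96485)(+1.64) = -316,471 J = -316.5 kJ/mol.

-316.5 kJ/mol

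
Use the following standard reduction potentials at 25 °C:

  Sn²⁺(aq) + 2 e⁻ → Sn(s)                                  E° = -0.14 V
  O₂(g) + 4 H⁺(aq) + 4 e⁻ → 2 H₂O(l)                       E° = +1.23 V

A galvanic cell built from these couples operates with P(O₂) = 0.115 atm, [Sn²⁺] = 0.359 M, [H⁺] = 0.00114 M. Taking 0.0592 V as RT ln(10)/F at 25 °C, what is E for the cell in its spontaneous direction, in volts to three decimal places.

O₂/H₂O is the cathode (higher E°), Sn²⁺/Sn the anode: E°cell = +1.23 − (-0.14) = +1.37 V, n = 4.
Overall: O₂(g) + 4 H⁺(aq) + 2 Sn(s) → 2 H₂O(l) + 2 Sn²⁺(aq)
Q = [Sn²⁺]^2 / (P(O₂)·[H⁺]^4); log Q = 11.822.
E = E° − (0.0592/n) log Q = +1.37 − (0.0592/4)(11.822) = +1.195 V.

+1.195 V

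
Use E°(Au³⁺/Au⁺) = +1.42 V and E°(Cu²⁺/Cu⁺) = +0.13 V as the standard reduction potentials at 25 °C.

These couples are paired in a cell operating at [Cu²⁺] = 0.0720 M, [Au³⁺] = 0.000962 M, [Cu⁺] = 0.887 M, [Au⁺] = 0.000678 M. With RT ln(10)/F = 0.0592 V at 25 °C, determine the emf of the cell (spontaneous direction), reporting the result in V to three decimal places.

+1.359 V

Au³⁺/Au⁺ is the cathode (higher E°), Cu²⁺/Cu⁺ the anode: E°cell = +1.42 − (+0.13) = +1.29 V, n = 2.
Overall: Au³⁺(aq) + 2 Cu⁺(aq) → Au⁺(aq) + 2 Cu²⁺(aq)
Q = [Au⁺]·[Cu²⁺]^2 / ([Au³⁺]·[Cu⁺]^2); log Q = -2.333.
E = E° − (0.0592/n) log Q = +1.29 − (0.0592/2)(-2.333) = +1.359 V.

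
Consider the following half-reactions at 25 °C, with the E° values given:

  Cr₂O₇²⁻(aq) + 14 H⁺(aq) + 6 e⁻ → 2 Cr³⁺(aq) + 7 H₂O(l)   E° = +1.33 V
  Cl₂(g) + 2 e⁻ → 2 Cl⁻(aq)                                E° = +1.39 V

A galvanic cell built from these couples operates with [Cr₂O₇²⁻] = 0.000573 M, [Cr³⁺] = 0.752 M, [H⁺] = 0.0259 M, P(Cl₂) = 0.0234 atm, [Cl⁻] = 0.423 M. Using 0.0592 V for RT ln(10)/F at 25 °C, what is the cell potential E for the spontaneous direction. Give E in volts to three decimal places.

+0.283 V

Cl₂/Cl⁻ is the cathode (higher E°), Cr₂O₇²⁻/Cr³⁺ the anode: E°cell = +1.39 − (+1.33) = +0.06 V, n = 6.
Overall: 3 Cl₂(g) + 2 Cr³⁺(aq) + 7 H₂O(l) → 6 Cl⁻(aq) + Cr₂O₇²⁻(aq) + 14 H⁺(aq)
Q = [Cl⁻]^6·[Cr₂O₇²⁻]·[H⁺]^14 / (P(Cl₂)^3·[Cr³⁺]^2); log Q = -22.558.
E = E° − (0.0592/n) log Q = +0.06 − (0.0592/6)(-22.558) = +0.283 V.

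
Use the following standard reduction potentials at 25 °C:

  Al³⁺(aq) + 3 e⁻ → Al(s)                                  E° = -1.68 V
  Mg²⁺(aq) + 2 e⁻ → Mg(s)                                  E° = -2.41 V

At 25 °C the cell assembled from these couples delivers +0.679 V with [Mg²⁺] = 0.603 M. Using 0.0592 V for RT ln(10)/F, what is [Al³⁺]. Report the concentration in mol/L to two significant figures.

0.0012 M

Al³⁺/Al is the cathode, Mg²⁺/Mg the anode: E°cell = +0.73 V, n = 6.
Overall reaction: 2 Al³⁺(aq) + 3 Mg(s) → 2 Al(s) + 3 Mg²⁺(aq); Q = [Mg²⁺]^3/[Al³⁺]^2.
From E = E° − (0.0592/n) log Q: log Q = (E° − E)·n/0.0592 = (+0.73 − (+0.679))·6/0.0592 = 5.1689.
So 2·log[Al³⁺] = 3·log(0.603) − log Q = -0.6590 − (5.1689) = -5.8279; log[Al³⁺] = -5.8279 / 2 = -2.9139; [Al³⁺] = 10^(-2.9139) ≈ 0.0012 M.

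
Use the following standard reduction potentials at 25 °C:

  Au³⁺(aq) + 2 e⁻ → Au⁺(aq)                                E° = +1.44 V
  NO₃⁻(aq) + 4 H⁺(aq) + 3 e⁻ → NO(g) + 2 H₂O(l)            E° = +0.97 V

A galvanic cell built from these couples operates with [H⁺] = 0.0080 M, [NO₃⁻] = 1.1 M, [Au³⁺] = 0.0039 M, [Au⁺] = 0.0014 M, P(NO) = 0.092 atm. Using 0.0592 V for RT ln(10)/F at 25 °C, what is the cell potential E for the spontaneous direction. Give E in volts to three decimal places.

Au³⁺/Au⁺ is the cathode (higher E°), NO₃⁻/NO the anode: E°cell = +1.44 − (+0.97) = +0.47 V, n = 6.
Overall: 3 Au³⁺(aq) + 2 NO(g) + 4 H₂O(l) → 3 Au⁺(aq) + 2 NO₃⁻(aq) + 8 H⁺(aq)
Q = [Au⁺]^3·[NO₃⁻]^2·[H⁺]^8 / ([Au³⁺]^3·P(NO)^2); log Q = -15.955.
E = E° − (0.0592/n) log Q = +0.47 − (0.0592/6)(-15.955) = +0.627 V.

+0.627 V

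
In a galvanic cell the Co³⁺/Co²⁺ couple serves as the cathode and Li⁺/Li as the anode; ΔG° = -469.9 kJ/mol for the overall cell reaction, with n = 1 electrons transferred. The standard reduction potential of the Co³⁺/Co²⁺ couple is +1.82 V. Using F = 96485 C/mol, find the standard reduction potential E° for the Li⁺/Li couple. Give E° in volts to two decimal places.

-3.05 V

E°cell = −ΔG°/(nF) = −(-469.9×10³)/((1)(96485)) = +4.870 V.
Since Co³⁺/Co²⁺ is the cathode and Li⁺/Li the anode, E°cell = E°(Co³⁺/Co²⁺) − E°(Li⁺/Li).
So E°(Li⁺/Li) = E°(Co³⁺/Co²⁺) − E°cell = (+1.82) − (+4.870) = -3.05 V.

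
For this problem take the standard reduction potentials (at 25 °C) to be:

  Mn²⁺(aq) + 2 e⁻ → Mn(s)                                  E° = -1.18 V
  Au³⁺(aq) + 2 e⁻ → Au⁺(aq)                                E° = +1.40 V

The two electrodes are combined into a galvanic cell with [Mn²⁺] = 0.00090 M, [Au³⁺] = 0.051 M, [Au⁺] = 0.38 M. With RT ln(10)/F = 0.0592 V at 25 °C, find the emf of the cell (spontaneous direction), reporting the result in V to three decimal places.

+2.644 V

Au³⁺/Au⁺ is the cathode (higher E°), Mn²⁺/Mn the anode: E°cell = +1.40 − (-1.18) = +2.58 V, n = 2.
Overall: Au³⁺(aq) + Mn(s) → Au⁺(aq) + Mn²⁺(aq)
Q = [Au⁺]·[Mn²⁺] / ([Au³⁺]); log Q = -2.174.
E = E° − (0.0592/n) log Q = +2.58 − (0.0592/2)(-2.174) = +2.644 V.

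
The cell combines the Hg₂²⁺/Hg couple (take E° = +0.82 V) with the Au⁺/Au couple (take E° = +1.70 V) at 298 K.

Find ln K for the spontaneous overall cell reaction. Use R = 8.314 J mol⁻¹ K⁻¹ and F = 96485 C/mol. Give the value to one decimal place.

68.5

Cathode: Au⁺/Au; anode: Hg₂²⁺/Hg. E°cell = (+1.70) − (+0.82) = +0.88 V, with n = 2.
ΔG° = −nFE° = −RT ln K, so ln K = nFE°/(RT) = (2)(96485)(+0.88) / ((8.314)(298)) = 68.540.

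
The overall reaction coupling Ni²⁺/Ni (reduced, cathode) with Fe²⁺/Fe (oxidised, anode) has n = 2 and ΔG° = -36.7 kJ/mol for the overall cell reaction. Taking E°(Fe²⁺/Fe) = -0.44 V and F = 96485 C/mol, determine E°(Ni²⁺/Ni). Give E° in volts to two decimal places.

-0.25 V

E°cell = −ΔG°/(nF) = −(-36.7×10³)/((2)(96485)) = +0.190 V.
Since Ni²⁺/Ni is the cathode and Fe²⁺/Fe the anode, E°cell = E°(Ni²⁺/Ni) − E°(Fe²⁺/Fe).
So E°(Ni²⁺/Ni) = E°cell + E°(Fe²⁺/Fe) = +0.190 + (-0.44) = -0.25 V.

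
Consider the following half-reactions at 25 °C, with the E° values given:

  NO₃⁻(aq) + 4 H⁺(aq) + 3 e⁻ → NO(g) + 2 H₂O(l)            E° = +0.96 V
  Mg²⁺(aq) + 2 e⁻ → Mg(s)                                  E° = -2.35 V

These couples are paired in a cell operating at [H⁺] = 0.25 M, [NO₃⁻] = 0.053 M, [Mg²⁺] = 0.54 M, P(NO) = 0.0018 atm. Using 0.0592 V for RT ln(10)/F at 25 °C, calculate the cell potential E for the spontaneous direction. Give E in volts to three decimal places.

+3.299 V

NO₃⁻/NO is the cathode (higher E°), Mg²⁺/Mg the anode: E°cell = +0.96 − (-2.35) = +3.31 V, n = 6.
Overall: 2 NO₃⁻(aq) + 8 H⁺(aq) + 3 Mg(s) → 2 NO(g) + 4 H₂O(l) + 3 Mg²⁺(aq)
Q = P(NO)^2·[Mg²⁺]^3 / ([NO₃⁻]^2·[H⁺]^8); log Q = 1.076.
E = E° − (0.0592/n) log Q = +3.31 − (0.0592/6)(1.076) = +3.299 V.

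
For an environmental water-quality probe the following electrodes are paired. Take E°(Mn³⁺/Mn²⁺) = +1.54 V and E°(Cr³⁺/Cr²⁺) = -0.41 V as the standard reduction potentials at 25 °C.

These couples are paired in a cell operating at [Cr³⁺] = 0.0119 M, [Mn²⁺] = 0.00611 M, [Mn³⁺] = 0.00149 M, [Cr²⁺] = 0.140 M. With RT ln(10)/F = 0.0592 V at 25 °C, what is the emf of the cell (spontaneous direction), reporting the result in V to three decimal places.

+1.977 V

Mn³⁺/Mn²⁺ is the cathode (higher E°), Cr³⁺/Cr²⁺ the anode: E°cell = +1.54 − (-0.41) = +1.95 V, n = 1.
Overall: Mn³⁺(aq) + Cr²⁺(aq) → Mn²⁺(aq) + Cr³⁺(aq)
Q = [Mn²⁺]·[Cr³⁺] / ([Mn³⁺]·[Cr²⁺]); log Q = -0.458.
E = E° − (0.0592/n) log Q = +1.95 − (0.0592/1)(-0.458) = +1.977 V.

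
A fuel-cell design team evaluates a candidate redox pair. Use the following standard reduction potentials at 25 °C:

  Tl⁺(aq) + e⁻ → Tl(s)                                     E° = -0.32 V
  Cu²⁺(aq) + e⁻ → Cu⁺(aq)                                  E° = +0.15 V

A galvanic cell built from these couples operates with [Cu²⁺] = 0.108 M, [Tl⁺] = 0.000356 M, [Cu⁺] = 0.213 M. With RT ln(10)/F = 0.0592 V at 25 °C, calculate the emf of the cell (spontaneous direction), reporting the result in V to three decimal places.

Cu²⁺/Cu⁺ is the cathode (higher E°), Tl⁺/Tl the anode: E°cell = +0.15 − (-0.32) = +0.47 V, n = 1.
Overall: Cu²⁺(aq) + Tl(s) → Cu⁺(aq) + Tl⁺(aq)
Q = [Cu⁺]·[Tl⁺] / ([Cu²⁺]); log Q = -3.154.
E = E° − (0.0592/n) log Q = +0.47 − (0.0592/1)(-3.154) = +0.657 V.

+0.657 V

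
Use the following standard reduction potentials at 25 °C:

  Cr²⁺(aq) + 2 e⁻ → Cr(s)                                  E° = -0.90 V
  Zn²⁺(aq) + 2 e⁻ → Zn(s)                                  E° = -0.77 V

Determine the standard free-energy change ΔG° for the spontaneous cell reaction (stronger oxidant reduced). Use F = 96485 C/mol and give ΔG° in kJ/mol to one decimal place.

-25.1 kJ/mol

Zn²⁺/Zn (E° = -0.77 V) is the cathode; Cr²⁺/Cr (E° = -0.90 V) is the anode, so E°cell = +0.13 V.
Balancing electrons gives n = 2 (lcm of 2 and 2).
ΔG° = −nFE° = −(2)(96485)(+0.13) = -25,086 J = -25.1 kJ/mol.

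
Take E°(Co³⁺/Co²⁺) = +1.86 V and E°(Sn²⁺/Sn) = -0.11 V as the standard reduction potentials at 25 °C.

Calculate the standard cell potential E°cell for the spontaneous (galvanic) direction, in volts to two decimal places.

+1.97 V

The Co³⁺/Co²⁺ couple has the higher reduction potential, so it is the cathode; Sn²⁺/Sn is oxidised at the anode.
E°cell = E°(cathode) − E°(anode) = (+1.86) − (-0.11) = +1.97 V.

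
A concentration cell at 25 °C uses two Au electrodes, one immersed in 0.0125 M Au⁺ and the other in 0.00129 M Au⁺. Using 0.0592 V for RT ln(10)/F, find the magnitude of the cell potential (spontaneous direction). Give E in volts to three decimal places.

For a concentration cell E°cell = 0. The 0.0125 M side is the cathode (reduction is favoured where [Au⁺] is higher).
With n = 1, E = −(0.0592/1) log([Au⁺]ₐₙ/[Au⁺]꜀ₐₜ) = −(0.0592/1) log(0.00129/0.0125) = −(0.0592/1)(-0.986) = +0.058 V.

+0.058 V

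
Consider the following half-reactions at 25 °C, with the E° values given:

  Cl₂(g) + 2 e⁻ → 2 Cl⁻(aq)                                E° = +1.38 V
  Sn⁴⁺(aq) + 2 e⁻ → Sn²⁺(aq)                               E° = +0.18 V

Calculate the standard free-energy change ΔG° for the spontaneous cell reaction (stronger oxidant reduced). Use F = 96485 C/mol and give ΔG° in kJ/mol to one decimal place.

Cl₂/Cl⁻ (E° = +1.38 V) is the cathode; Sn⁴⁺/Sn²⁺ (E° = +0.18 V) is the anode, so E°cell = +1.20 V.
Balancing electrons gives n = 2 (lcm of 2 and 2).
ΔG° = −nFE° = −(2)(96485)(+1.20) = -231,564 J = -231.6 kJ/mol.

-231.6 kJ/mol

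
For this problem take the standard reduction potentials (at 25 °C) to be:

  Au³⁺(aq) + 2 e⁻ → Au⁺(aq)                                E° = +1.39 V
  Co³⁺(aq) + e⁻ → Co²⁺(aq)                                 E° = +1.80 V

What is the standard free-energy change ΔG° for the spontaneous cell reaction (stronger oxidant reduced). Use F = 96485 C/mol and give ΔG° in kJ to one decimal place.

Co³⁺/Co²⁺ (E° = +1.80 V) is the cathode; Au³⁺/Au⁺ (E° = +1.39 V) is the anode, so E°cell = +0.41 V.
Balancing electrons gives n = 2 (lcm of 1 and 2).
ΔG° = −nFE° = −(2)(96485)(+0.41) = -79,118 J = -79.1 kJ.

-79.1 kJ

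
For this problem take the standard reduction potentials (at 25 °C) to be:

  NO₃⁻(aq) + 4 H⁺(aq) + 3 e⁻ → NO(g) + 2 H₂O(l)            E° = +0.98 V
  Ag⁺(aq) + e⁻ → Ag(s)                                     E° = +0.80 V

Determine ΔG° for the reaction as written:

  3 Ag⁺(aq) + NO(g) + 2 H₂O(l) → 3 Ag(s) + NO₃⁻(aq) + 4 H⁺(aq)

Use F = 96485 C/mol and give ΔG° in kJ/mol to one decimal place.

As written, Ag⁺/Ag is reduced (cathode) and NO₃⁻/NO is oxidised (anode), so E°cell = (+0.80) − (+0.98) = -0.18 V.
Balancing electrons gives n = 3.
ΔG° = −nFE° = −(3)(96485)(-0.18) = 52,102 J = +52.1 kJ/mol.

+52.1 kJ/mol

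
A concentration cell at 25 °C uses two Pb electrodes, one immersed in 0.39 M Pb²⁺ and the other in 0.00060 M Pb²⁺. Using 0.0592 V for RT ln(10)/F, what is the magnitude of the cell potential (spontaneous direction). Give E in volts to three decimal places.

For a concentration cell E°cell = 0. The 0.39 M side is the cathode (reduction is favoured where [Pb²⁺] is higher).
With n = 2, E = −(0.0592/2) log([Pb²⁺]ₐₙ/[Pb²⁺]꜀ₐₜ) = −(0.0592/2) log(0.0006/0.39) = −(0.0592/2)(-2.813) = +0.083 V.

+0.083 V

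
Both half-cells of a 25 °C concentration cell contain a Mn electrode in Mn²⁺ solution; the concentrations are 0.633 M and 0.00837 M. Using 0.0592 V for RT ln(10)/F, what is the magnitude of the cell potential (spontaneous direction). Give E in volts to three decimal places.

For a concentration cell E°cell = 0. The 0.633 M side is the cathode (reduction is favoured where [Mn²⁺] is higher).
With n = 2, E = −(0.0592/2) log([Mn²⁺]ₐₙ/[Mn²⁺]꜀ₐₜ) = −(0.0592/2) log(0.00837/0.633) = −(0.0592/2)(-1.879) = +0.056 V.

+0.056 V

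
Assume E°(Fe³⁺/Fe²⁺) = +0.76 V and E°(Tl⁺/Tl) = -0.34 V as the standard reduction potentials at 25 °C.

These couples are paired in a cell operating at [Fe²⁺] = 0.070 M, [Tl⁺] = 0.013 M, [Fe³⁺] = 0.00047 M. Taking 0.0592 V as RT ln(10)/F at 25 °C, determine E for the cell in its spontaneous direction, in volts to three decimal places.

Fe³⁺/Fe²⁺ is the cathode (higher E°), Tl⁺/Tl the anode: E°cell = +0.76 − (-0.34) = +1.10 V, n = 1.
Overall: Fe³⁺(aq) + Tl(s) → Fe²⁺(aq) + Tl⁺(aq)
Q = [Fe²⁺]·[Tl⁺] / ([Fe³⁺]); log Q = 0.287.
E = E° − (0.0592/n) log Q = +1.10 − (0.0592/1)(0.287) = +1.083 V.

+1.083 V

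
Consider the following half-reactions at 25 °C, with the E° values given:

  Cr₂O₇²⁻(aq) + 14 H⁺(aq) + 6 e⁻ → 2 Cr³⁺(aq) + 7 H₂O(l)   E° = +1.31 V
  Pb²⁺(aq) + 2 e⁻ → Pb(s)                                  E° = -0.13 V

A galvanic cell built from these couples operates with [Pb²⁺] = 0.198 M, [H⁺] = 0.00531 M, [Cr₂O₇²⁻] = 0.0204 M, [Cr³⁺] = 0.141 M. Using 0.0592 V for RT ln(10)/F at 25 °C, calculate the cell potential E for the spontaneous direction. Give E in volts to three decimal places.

Cr₂O₇²⁻/Cr³⁺ is the cathode (higher E°), Pb²⁺/Pb the anode: E°cell = +1.31 − (-0.13) = +1.44 V, n = 6.
Overall: Cr₂O₇²⁻(aq) + 14 H⁺(aq) + 3 Pb(s) → 2 Cr³⁺(aq) + 7 H₂O(l) + 3 Pb²⁺(aq)
Q = [Cr³⁺]^2·[Pb²⁺]^3 / ([Cr₂O₇²⁻]·[H⁺]^14); log Q = 29.727.
E = E° − (0.0592/n) log Q = +1.44 − (0.0592/6)(29.727) = +1.147 V.

+1.147 V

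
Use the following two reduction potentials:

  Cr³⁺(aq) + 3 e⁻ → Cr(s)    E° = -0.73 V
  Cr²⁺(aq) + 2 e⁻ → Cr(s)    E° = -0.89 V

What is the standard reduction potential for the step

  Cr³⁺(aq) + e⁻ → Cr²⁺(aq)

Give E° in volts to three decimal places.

-0.410 V

Sequential free energies add, so n₃E°₃ = n₁E°₁ + n₂E°₂.
With n₃ = 3, and the known step contributing 2×(-0.89) V, the unknown satisfies 1·E° = 3×(-0.73) − 2×(-0.89) = -0.410.
E° = -0.410 / 1 = -0.410 V.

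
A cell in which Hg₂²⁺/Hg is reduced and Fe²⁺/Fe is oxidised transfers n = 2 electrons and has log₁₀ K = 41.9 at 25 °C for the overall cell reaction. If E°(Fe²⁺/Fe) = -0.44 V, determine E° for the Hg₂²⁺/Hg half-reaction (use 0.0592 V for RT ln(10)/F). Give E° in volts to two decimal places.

+0.80 V

E°cell = (0.0592/n)·log K = (0.0592/2)(41.9) = +1.240 V.
Since Hg₂²⁺/Hg is the cathode and Fe²⁺/Fe the anode, E°cell = E°(Hg₂²⁺/Hg) − E°(Fe²⁺/Fe).
So E°(Hg₂²⁺/Hg) = E°cell + E°(Fe²⁺/Fe) = +1.240 + (-0.44) = +0.80 V.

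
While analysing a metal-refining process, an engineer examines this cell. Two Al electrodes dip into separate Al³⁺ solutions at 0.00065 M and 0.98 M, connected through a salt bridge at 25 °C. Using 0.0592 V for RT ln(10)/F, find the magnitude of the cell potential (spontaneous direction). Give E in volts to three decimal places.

For a concentration cell E°cell = 0. The 0.98 M side is the cathode (reduction is favoured where [Al³⁺] is higher).
With n = 3, E = −(0.0592/3) log([Al³⁺]ₐₙ/[Al³⁺]꜀ₐₜ) = −(0.0592/3) log(0.00065/0.98) = −(0.0592/3)(-3.178) = +0.063 V.

+0.063 V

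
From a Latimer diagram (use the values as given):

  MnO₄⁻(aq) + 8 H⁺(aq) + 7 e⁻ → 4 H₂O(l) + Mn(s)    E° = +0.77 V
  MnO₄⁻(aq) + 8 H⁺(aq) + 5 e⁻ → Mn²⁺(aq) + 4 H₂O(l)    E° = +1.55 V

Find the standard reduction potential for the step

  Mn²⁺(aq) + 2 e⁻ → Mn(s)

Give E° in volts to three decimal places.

Sequential free energies add, so n₃E°₃ = n₁E°₁ + n₂E°₂.
With n₃ = 7, and the known step contributing 5×(+1.55) V, the unknown satisfies 2·E° = 7×(+0.77) − 5×(+1.55) = -2.360.
E° = -2.360 / 2 = -1.180 V.

-1.180 V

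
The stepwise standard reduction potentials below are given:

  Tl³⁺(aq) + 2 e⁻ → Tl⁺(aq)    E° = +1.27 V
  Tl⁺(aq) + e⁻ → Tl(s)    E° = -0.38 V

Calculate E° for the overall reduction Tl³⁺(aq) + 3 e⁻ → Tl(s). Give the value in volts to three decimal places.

+0.720 V

Standard free energies of sequential steps add: ΔG°₃ = ΔG°₁ + ΔG°₂, so n₃E°₃ = n₁E°₁ + n₂E°₂.
E°₃ = (2×+1.27 + 1×-0.38) / 3 = (+2.160) / 3 = +0.720 V.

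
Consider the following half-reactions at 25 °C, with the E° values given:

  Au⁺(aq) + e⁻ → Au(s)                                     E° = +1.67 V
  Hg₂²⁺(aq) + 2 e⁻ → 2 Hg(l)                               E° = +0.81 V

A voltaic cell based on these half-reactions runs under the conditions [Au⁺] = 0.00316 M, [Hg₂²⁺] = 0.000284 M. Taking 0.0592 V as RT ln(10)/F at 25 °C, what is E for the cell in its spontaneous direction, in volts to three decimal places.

+0.817 V

Au⁺/Au is the cathode (higher E°), Hg₂²⁺/Hg the anode: E°cell = +1.67 − (+0.81) = +0.86 V, n = 2.
Overall: 2 Au⁺(aq) + 2 Hg(l) → 2 Au(s) + Hg₂²⁺(aq)
Q = [Hg₂²⁺] / ([Au⁺]^2); log Q = 1.454.
E = E° − (0.0592/n) log Q = +0.86 − (0.0592/2)(1.454) = +0.817 V.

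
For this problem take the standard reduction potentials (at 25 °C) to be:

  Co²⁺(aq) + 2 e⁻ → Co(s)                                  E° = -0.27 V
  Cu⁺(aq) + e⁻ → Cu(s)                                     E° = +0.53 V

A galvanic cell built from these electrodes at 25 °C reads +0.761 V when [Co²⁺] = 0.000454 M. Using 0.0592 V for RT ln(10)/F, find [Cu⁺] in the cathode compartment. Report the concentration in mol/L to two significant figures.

Cu⁺/Cu is the cathode, Co²⁺/Co the anode: E°cell = +0.80 V, n = 2.
Overall reaction: 2 Cu⁺(aq) + Co(s) → 2 Cu(s) + Co²⁺(aq); Q = [Co²⁺]^1/[Cu⁺]^2.
From E = E° − (0.0592/n) log Q: log Q = (E° − E)·n/0.0592 = (+0.80 − (+0.761))·2/0.0592 = 1.3176.
So 2·log[Cu⁺] = 1·log(0.000454) − log Q = -3.3429 − (1.3176) = -4.6605; log[Cu⁺] = -4.6605 / 2 = -2.3302; [Cu⁺] = 10^(-2.3302) ≈ 0.0047 M.

0.0047 M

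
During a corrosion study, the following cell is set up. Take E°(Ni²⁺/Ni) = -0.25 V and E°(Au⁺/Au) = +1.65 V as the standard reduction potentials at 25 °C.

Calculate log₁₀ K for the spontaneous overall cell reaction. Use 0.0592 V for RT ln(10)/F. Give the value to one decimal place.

64.2

Cathode: Au⁺/Au; anode: Ni²⁺/Ni. E°cell = +1.90 V, n = 2.
log K = nE°cell / 0.0592 = (2)(+1.90) / 0.0592 = 64.2.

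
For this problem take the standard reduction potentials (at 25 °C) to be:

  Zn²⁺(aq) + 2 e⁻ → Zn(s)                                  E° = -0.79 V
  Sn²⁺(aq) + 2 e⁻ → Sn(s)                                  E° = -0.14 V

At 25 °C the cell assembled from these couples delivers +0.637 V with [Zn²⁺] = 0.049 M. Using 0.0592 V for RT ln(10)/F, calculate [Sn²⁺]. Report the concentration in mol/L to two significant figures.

Sn²⁺/Sn is the cathode, Zn²⁺/Zn the anode: E°cell = +0.65 V, n = 2.
Overall reaction: Sn²⁺(aq) + Zn(s) → Sn(s) + Zn²⁺(aq); Q = [Zn²⁺]^1/[Sn²⁺]^1.
From E = E° − (0.0592/n) log Q: log Q = (E° − E)·n/0.0592 = (+0.65 − (+0.637))·2/0.0592 = 0.4392.
So 1·log[Sn²⁺] = 1·log(0.049) − log Q = -1.3098 − (0.4392) = -1.7490; [Sn²⁺] = 10^(-1.7490) ≈ 0.018 M.

0.018 M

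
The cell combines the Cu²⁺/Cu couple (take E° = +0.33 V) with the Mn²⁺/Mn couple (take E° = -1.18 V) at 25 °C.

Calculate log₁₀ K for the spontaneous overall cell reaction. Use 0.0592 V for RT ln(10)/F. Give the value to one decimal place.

51.0

Cathode: Cu²⁺/Cu; anode: Mn²⁺/Mn. E°cell = +1.51 V, n = 2.
log K = nE°cell / 0.0592 = (2)(+1.51) / 0.0592 = 51.0.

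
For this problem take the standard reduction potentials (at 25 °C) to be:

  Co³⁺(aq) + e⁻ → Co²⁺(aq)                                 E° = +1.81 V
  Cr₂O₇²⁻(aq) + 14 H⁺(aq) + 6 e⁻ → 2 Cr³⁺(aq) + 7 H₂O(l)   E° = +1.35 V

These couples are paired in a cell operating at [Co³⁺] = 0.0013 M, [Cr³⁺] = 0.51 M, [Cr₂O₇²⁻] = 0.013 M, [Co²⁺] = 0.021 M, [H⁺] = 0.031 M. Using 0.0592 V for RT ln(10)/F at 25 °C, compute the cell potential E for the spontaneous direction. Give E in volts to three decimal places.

Co³⁺/Co²⁺ is the cathode (higher E°), Cr₂O₇²⁻/Cr³⁺ the anode: E°cell = +1.81 − (+1.35) = +0.46 V, n = 6.
Overall: 6 Co³⁺(aq) + 2 Cr³⁺(aq) + 7 H₂O(l) → 6 Co²⁺(aq) + Cr₂O₇²⁻(aq) + 14 H⁺(aq)
Q = [Co²⁺]^6·[Cr₂O₇²⁻]·[H⁺]^14 / ([Co³⁺]^6·[Cr³⁺]^2); log Q = -15.172.
E = E° − (0.0592/n) log Q = +0.46 − (0.0592/6)(-15.172) = +0.610 V.

+0.610 V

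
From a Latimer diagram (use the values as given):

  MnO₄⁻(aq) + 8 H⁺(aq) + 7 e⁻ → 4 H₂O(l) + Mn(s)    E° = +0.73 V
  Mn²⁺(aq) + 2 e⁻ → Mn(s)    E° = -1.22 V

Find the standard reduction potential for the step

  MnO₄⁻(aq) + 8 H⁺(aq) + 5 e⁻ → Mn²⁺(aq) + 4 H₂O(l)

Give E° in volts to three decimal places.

Sequential free energies add, so n₃E°₃ = n₁E°₁ + n₂E°₂.
With n₃ = 7, and the known step contributing 2×(-1.22) V, the unknown satisfies 5·E° = 7×(+0.73) − 2×(-1.22) = +7.550.
E° = +7.550 / 5 = +1.510 V.

+1.510 V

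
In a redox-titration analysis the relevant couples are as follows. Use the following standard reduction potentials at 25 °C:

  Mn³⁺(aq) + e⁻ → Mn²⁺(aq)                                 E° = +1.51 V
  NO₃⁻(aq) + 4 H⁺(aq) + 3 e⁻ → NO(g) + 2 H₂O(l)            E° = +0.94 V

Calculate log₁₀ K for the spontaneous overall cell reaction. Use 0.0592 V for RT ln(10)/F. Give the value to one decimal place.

28.9

Cathode: Mn³⁺/Mn²⁺; anode: NO₃⁻/NO. E°cell = +0.57 V, n = 3.
log K = nE°cell / 0.0592 = (3)(+0.57) / 0.0592 = 28.9.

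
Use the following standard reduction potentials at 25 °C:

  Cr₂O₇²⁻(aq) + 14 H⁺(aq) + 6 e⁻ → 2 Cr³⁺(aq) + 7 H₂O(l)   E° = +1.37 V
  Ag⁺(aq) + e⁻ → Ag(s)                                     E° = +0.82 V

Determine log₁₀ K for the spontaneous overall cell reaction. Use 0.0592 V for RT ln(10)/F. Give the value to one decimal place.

Cathode: Cr₂O₇²⁻/Cr³⁺; anode: Ag⁺/Ag. E°cell = +0.55 V, n = 6.
log K = nE°cell / 0.0592 = (6)(+0.55) / 0.0592 = 55.7.

55.7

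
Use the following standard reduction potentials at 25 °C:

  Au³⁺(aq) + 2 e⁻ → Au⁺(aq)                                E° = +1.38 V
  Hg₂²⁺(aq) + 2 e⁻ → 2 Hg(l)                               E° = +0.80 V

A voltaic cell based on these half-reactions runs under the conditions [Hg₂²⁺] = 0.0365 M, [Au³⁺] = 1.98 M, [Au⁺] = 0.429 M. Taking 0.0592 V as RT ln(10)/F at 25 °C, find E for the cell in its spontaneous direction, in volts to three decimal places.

Au³⁺/Au⁺ is the cathode (higher E°), Hg₂²⁺/Hg the anode: E°cell = +1.38 − (+0.80) = +0.58 V, n = 2.
Overall: Au³⁺(aq) + 2 Hg(l) → Au⁺(aq) + Hg₂²⁺(aq)
Q = [Au⁺]·[Hg₂²⁺] / ([Au³⁺]); log Q = -2.102.
E = E° − (0.0592/n) log Q = +0.58 − (0.0592/2)(-2.102) = +0.642 V.

+0.642 V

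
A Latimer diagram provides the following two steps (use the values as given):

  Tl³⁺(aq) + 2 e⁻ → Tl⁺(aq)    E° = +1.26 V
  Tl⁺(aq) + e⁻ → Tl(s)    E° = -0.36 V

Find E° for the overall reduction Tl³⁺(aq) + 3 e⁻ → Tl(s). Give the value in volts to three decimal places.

+0.720 V

Standard free energies of sequential steps add: ΔG°₃ = ΔG°₁ + ΔG°₂, so n₃E°₃ = n₁E°₁ + n₂E°₂.
E°₃ = (2×+1.26 + 1×-0.36) / 3 = (+2.160) / 3 = +0.720 V.
E° values themselves are not directly additive — weighting by electron count is essential.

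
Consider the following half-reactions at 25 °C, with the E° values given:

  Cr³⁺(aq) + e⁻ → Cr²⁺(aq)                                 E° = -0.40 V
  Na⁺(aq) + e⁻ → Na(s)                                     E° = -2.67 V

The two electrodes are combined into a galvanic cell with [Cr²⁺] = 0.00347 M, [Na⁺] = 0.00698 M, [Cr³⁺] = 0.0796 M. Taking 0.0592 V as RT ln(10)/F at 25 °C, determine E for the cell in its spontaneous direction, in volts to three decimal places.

Cr³⁺/Cr²⁺ is the cathode (higher E°), Na⁺/Na the anode: E°cell = -0.40 − (-2.67) = +2.27 V, n = 1.
Overall: Cr³⁺(aq) + Na(s) → Cr²⁺(aq) + Na⁺(aq)
Q = [Cr²⁺]·[Na⁺] / ([Cr³⁺]); log Q = -3.517.
E = E° − (0.0592/n) log Q = +2.27 − (0.0592/1)(-3.517) = +2.478 V.

+2.478 V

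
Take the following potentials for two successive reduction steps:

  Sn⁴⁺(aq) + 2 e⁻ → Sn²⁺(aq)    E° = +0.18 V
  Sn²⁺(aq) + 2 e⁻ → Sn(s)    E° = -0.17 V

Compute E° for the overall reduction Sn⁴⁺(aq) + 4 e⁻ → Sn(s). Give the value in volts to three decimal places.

Standard free energies of sequential steps add: ΔG°₃ = ΔG°₁ + ΔG°₂, so n₃E°₃ = n₁E°₁ + n₂E°₂.
E°₃ = (2×+0.18 + 2×-0.17) / 4 = (+0.020) / 4 = +0.005 V.

+0.005 V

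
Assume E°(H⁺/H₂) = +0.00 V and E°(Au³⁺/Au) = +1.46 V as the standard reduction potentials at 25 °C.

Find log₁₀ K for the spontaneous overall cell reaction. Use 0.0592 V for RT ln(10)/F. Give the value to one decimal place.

148.0

Cathode: Au³⁺/Au; anode: H⁺/H₂. E°cell = +1.46 V, n = 6.
log K = nE°cell / 0.0592 = (6)(+1.46) / 0.0592 = 148.0.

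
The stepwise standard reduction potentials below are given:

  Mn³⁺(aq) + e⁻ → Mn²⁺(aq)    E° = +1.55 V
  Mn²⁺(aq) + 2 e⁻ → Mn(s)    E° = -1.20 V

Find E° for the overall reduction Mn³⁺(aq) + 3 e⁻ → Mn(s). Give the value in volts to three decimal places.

-0.283 V

Since ΔG° = −nFE° is additive over sequential reductions, n₃E°₃ = n₁E°₁ + n₂E°₂.
E°₃ = (1×+1.55 + 2×-1.20) / 3 = (-0.850) / 3 = -0.283 V.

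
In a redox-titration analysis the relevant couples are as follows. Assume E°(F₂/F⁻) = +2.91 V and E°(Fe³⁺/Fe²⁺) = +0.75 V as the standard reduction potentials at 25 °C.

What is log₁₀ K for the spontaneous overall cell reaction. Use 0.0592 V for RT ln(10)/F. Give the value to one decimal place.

73.0

Cathode: F₂/F⁻; anode: Fe³⁺/Fe²⁺. E°cell = +2.16 V, n = 2.
log K = nE°cell / 0.0592 = (2)(+2.16) / 0.0592 = 73.0.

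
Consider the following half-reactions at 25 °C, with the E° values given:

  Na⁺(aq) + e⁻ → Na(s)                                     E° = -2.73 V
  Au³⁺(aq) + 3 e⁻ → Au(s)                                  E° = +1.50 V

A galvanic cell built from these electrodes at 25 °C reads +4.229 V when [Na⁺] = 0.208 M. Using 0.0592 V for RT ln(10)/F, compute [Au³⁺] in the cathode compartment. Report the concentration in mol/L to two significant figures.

Au³⁺/Au is the cathode, Na⁺/Na the anode: E°cell = +4.23 V, n = 3.
Overall reaction: Au³⁺(aq) + 3 Na(s) → Au(s) + 3 Na⁺(aq); Q = [Na⁺]^3/[Au³⁺]^1.
From E = E° − (0.0592/n) log Q: log Q = (E° − E)·n/0.0592 = (+4.23 − (+4.229))·3/0.0592 = 0.0507.
So 1·log[Au³⁺] = 3·log(0.208) − log Q = -2.0458 − (0.0507) = -2.0965; [Au³⁺] = 10^(-2.0965) ≈ 0.0080 M.

0.0080 M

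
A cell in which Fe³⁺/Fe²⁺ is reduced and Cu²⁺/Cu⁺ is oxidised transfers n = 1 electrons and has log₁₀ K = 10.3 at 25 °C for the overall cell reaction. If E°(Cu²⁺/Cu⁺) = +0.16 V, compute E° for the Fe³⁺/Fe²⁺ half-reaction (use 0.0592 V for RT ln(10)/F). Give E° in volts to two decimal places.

E°cell = (0.0592/n)·log K = (0.0592/1)(10.3) = +0.610 V.
Since Fe³⁺/Fe²⁺ is the cathode and Cu²⁺/Cu⁺ the anode, E°cell = E°(Fe³⁺/Fe²⁺) − E°(Cu²⁺/Cu⁺).
So E°(Fe³⁺/Fe²⁺) = E°cell + E°(Cu²⁺/Cu⁺) = +0.610 + (+0.16) = +0.77 V.

+0.77 V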